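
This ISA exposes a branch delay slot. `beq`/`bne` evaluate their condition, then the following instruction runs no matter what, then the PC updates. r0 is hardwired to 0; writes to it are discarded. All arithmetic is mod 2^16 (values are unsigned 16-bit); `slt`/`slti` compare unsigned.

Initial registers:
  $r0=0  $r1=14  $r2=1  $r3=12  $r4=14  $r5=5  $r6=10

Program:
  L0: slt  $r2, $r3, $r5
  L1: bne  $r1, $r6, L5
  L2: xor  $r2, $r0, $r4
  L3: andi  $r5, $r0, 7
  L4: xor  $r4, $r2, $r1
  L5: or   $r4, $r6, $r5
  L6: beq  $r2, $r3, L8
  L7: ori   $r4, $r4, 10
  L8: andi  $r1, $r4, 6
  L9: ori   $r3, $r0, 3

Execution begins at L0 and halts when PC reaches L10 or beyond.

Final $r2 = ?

14

PC=0  slt  $r2, $r3, $r5     | $r0=0 $r1=14 $r2=0 $r3=12 $r4=14 $r5=5 $r6=10
PC=1  bne  $r1, $r6, L5      | $r0=0 $r1=14 $r2=0 $r3=12 $r4=14 $r5=5 $r6=10  [TAKEN]
PC=2  xor  $r2, $r0, $r4     | $r0=0 $r1=14 $r2=14 $r3=12 $r4=14 $r5=5 $r6=10
PC=5  or   $r4, $r6, $r5     | $r0=0 $r1=14 $r2=14 $r3=12 $r4=15 $r5=5 $r6=10
PC=6  beq  $r2, $r3, L8      | $r0=0 $r1=14 $r2=14 $r3=12 $r4=15 $r5=5 $r6=10  [not taken]
PC=7  ori   $r4, $r4, 10     | $r0=0 $r1=14 $r2=14 $r3=12 $r4=15 $r5=5 $r6=10
PC=8  andi  $r1, $r4, 6      | $r0=0 $r1=6 $r2=14 $r3=12 $r4=15 $r5=5 $r6=10
PC=9  ori   $r3, $r0, 3      | $r0=0 $r1=6 $r2=14 $r3=3 $r4=15 $r5=5 $r6=10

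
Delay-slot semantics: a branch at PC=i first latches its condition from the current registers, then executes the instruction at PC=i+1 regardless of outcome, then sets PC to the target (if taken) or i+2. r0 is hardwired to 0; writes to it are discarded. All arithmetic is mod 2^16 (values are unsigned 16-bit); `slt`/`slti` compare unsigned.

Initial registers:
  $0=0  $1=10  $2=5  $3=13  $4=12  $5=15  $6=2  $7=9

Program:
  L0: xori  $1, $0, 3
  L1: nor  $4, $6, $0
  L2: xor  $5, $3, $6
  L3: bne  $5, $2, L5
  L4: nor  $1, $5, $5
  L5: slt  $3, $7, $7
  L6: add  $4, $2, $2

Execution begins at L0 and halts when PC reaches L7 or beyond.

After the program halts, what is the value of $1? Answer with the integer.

65520

[0] xori  $1, $0, 3  →  {$0:0, $1:3, $2:5, $3:13, $4:12, $5:15, $6:2, $7:9}
[1] nor  $4, $6, $0  →  {$0:0, $1:3, $2:5, $3:13, $4:65533, $5:15, $6:2, $7:9}
[2] xor  $5, $3, $6  →  {$0:0, $1:3, $2:5, $3:13, $4:65533, $5:15, $6:2, $7:9}
[3] bne  $5, $2, L5  →  {$0:0, $1:3, $2:5, $3:13, $4:65533, $5:15, $6:2, $7:9}  ⟨branch taken⟩
[4] nor  $1, $5, $5  →  {$0:0, $1:65520, $2:5, $3:13, $4:65533, $5:15, $6:2, $7:9}
[5] slt  $3, $7, $7  →  {$0:0, $1:65520, $2:5, $3:0, $4:65533, $5:15, $6:2, $7:9}
[6] add  $4, $2, $2  →  {$0:0, $1:65520, $2:5, $3:0, $4:10, $5:15, $6:2, $7:9}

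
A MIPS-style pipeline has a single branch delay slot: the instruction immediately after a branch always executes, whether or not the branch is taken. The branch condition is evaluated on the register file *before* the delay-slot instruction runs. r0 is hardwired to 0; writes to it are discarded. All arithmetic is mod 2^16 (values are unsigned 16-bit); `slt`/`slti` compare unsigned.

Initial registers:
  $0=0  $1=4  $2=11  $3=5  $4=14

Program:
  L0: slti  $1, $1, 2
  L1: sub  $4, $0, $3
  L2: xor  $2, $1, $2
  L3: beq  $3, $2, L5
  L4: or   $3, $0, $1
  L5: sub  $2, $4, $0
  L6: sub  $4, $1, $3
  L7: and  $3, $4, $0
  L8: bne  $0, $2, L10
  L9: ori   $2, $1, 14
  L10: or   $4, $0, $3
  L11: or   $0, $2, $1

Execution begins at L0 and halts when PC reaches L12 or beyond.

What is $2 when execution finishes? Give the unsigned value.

14

  step pc=0: slti  $1, $1, 2  regs=(0,0,11,5,14)
  step pc=1: sub  $4, $0, $3  regs=(0,0,11,5,65531)
  step pc=2: xor  $2, $1, $2  regs=(0,0,11,5,65531)
  step pc=3: beq  $3, $2, L5  cond=F  regs=(0,0,11,5,65531)
  step pc=4: or   $3, $0, $1  regs=(0,0,11,0,65531)
  step pc=5: sub  $2, $4, $0  regs=(0,0,65531,0,65531)
  step pc=6: sub  $4, $1, $3  regs=(0,0,65531,0,0)
  step pc=7: and  $3, $4, $0  regs=(0,0,65531,0,0)
  step pc=8: bne  $0, $2, L10  cond=T  regs=(0,0,65531,0,0)
  step pc=9: ori   $2, $1, 14  regs=(0,0,14,0,0)
  step pc=10: or   $4, $0, $3  regs=(0,0,14,0,0)
  step pc=11: or   $0, $2, $1  regs=(0,0,14,0,0)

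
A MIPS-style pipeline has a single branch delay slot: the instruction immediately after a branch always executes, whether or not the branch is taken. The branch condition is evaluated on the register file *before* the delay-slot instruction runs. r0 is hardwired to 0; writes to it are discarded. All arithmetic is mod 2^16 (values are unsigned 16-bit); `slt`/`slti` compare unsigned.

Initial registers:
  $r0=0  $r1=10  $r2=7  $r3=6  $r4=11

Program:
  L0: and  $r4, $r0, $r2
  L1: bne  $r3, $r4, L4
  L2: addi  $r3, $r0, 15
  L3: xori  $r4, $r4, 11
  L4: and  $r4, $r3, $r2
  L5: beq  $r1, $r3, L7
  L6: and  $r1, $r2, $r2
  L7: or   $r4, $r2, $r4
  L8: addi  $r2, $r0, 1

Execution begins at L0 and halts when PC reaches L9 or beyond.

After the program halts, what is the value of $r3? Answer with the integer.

  step pc=0: and  $r4, $r0, $r2  regs=(0,10,7,6,0)
  step pc=1: bne  $r3, $r4, L4  cond=T  regs=(0,10,7,6,0)
  step pc=2: addi  $r3, $r0, 15  regs=(0,10,7,15,0)
  step pc=4: and  $r4, $r3, $r2  regs=(0,10,7,15,7)
  step pc=5: beq  $r1, $r3, L7  cond=F  regs=(0,10,7,15,7)
  step pc=6: and  $r1, $r2, $r2  regs=(0,7,7,15,7)
  step pc=7: or   $r4, $r2, $r4  regs=(0,7,7,15,7)
  step pc=8: addi  $r2, $r0, 1  regs=(0,7,1,15,7)

15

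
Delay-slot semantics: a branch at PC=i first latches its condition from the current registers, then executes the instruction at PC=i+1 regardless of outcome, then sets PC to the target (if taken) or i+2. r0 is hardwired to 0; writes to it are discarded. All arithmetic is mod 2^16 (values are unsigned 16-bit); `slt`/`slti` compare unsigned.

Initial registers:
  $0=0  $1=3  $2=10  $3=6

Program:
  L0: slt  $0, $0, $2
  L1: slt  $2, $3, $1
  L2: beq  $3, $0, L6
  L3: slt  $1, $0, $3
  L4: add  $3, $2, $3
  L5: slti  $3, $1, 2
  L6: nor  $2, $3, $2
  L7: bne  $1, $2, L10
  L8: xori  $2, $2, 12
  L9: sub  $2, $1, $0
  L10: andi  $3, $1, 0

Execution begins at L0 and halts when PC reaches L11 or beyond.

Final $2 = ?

65522

#0 slt  $0, $0, $2 ; 0/3/10/6
#1 slt  $2, $3, $1 ; 0/3/0/6
#2 beq  $3, $0, L6 ; 0/3/0/6 ; →fallthru
#3 slt  $1, $0, $3 ; 0/1/0/6
#4 add  $3, $2, $3 ; 0/1/0/6
#5 slti  $3, $1, 2 ; 0/1/0/1
#6 nor  $2, $3, $2 ; 0/1/65534/1
#7 bne  $1, $2, L10 ; 0/1/65534/1 ; →target
#8 xori  $2, $2, 12 ; 0/1/65522/1
#10 andi  $3, $1, 0 ; 0/1/65522/0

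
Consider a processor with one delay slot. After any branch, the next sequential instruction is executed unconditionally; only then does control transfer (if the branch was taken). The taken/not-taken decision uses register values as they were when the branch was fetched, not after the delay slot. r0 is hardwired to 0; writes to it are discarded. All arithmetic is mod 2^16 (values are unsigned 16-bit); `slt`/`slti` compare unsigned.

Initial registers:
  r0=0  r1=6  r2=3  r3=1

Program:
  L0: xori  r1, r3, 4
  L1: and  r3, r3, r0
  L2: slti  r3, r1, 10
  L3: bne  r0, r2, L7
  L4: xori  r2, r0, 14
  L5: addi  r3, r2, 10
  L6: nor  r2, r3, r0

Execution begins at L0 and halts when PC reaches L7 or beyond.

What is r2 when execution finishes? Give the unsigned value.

[0] xori  r1, r3, 4  →  {r0:0, r1:5, r2:3, r3:1}
[1] and  r3, r3, r0  →  {r0:0, r1:5, r2:3, r3:0}
[2] slti  r3, r1, 10  →  {r0:0, r1:5, r2:3, r3:1}
[3] bne  r0, r2, L7  →  {r0:0, r1:5, r2:3, r3:1}  ⟨branch taken⟩
[4] xori  r2, r0, 14  →  {r0:0, r1:5, r2:14, r3:1}

14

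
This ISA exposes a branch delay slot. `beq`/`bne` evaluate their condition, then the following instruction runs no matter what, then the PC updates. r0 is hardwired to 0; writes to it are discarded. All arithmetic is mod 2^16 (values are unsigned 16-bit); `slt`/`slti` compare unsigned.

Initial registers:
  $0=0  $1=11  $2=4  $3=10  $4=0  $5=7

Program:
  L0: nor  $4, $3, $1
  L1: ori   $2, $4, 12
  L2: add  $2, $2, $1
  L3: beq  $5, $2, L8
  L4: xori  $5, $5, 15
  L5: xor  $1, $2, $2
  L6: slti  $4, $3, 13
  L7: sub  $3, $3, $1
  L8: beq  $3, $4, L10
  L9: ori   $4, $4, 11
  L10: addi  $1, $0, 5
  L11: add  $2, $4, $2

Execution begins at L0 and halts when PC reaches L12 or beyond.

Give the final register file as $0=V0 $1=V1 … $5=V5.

PC=0  nor  $4, $3, $1        | $0=0 $1=11 $2=4 $3=10 $4=65524 $5=7
PC=1  ori   $2, $4, 12       | $0=0 $1=11 $2=65532 $3=10 $4=65524 $5=7
PC=2  add  $2, $2, $1        | $0=0 $1=11 $2=7 $3=10 $4=65524 $5=7
PC=3  beq  $5, $2, L8        | $0=0 $1=11 $2=7 $3=10 $4=65524 $5=7  [TAKEN]
PC=4  xori  $5, $5, 15       | $0=0 $1=11 $2=7 $3=10 $4=65524 $5=8
PC=8  beq  $3, $4, L10       | $0=0 $1=11 $2=7 $3=10 $4=65524 $5=8  [not taken]
PC=9  ori   $4, $4, 11       | $0=0 $1=11 $2=7 $3=10 $4=65535 $5=8
PC=10 addi  $1, $0, 5        | $0=0 $1=5 $2=7 $3=10 $4=65535 $5=8
PC=11 add  $2, $4, $2        | $0=0 $1=5 $2=6 $3=10 $4=65535 $5=8

$0=0 $1=5 $2=6 $3=10 $4=65535 $5=8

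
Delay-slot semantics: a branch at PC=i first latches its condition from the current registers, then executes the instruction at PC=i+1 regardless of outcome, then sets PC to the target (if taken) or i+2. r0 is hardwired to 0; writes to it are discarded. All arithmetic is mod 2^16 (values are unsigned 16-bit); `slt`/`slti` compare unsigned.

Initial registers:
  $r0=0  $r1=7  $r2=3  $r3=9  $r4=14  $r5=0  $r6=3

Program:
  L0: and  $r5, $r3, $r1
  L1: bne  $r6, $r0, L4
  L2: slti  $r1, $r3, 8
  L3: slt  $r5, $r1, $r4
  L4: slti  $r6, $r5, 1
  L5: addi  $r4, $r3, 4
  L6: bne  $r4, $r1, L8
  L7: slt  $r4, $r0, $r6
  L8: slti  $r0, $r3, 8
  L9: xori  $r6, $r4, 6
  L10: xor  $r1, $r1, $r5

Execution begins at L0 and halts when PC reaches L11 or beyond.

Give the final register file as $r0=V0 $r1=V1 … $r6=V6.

[0] and  $r5, $r3, $r1  →  {$r0:0, $r1:7, $r2:3, $r3:9, $r4:14, $r5:1, $r6:3}
[1] bne  $r6, $r0, L4  →  {$r0:0, $r1:7, $r2:3, $r3:9, $r4:14, $r5:1, $r6:3}  ⟨branch taken⟩
[2] slti  $r1, $r3, 8  →  {$r0:0, $r1:0, $r2:3, $r3:9, $r4:14, $r5:1, $r6:3}
[4] slti  $r6, $r5, 1  →  {$r0:0, $r1:0, $r2:3, $r3:9, $r4:14, $r5:1, $r6:0}
[5] addi  $r4, $r3, 4  →  {$r0:0, $r1:0, $r2:3, $r3:9, $r4:13, $r5:1, $r6:0}
[6] bne  $r4, $r1, L8  →  {$r0:0, $r1:0, $r2:3, $r3:9, $r4:13, $r5:1, $r6:0}  ⟨branch taken⟩
[7] slt  $r4, $r0, $r6  →  {$r0:0, $r1:0, $r2:3, $r3:9, $r4:0, $r5:1, $r6:0}
[8] slti  $r0, $r3, 8  →  {$r0:0, $r1:0, $r2:3, $r3:9, $r4:0, $r5:1, $r6:0}
[9] xori  $r6, $r4, 6  →  {$r0:0, $r1:0, $r2:3, $r3:9, $r4:0, $r5:1, $r6:6}
[10] xor  $r1, $r1, $r5  →  {$r0:0, $r1:1, $r2:3, $r3:9, $r4:0, $r5:1, $r6:6}

$r0=0 $r1=1 $r2=3 $r3=9 $r4=0 $r5=1 $r6=6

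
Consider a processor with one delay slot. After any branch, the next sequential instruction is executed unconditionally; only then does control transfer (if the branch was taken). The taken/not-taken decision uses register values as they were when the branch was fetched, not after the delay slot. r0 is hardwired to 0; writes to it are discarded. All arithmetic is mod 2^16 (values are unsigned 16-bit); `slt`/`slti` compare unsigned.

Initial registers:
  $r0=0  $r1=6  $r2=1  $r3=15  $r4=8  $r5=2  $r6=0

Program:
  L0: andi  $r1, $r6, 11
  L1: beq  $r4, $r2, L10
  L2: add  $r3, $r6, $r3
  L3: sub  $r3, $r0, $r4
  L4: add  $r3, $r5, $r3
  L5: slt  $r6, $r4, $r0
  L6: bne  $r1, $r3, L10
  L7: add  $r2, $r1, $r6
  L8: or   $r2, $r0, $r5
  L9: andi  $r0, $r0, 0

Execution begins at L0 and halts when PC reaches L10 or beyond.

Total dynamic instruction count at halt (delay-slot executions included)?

[0] andi  $r1, $r6, 11  →  {$r0:0, $r1:0, $r2:1, $r3:15, $r4:8, $r5:2, $r6:0}
[1] beq  $r4, $r2, L10  →  {$r0:0, $r1:0, $r2:1, $r3:15, $r4:8, $r5:2, $r6:0}  ⟨branch fallthrough⟩
[2] add  $r3, $r6, $r3  →  {$r0:0, $r1:0, $r2:1, $r3:15, $r4:8, $r5:2, $r6:0}
[3] sub  $r3, $r0, $r4  →  {$r0:0, $r1:0, $r2:1, $r3:65528, $r4:8, $r5:2, $r6:0}
[4] add  $r3, $r5, $r3  →  {$r0:0, $r1:0, $r2:1, $r3:65530, $r4:8, $r5:2, $r6:0}
[5] slt  $r6, $r4, $r0  →  {$r0:0, $r1:0, $r2:1, $r3:65530, $r4:8, $r5:2, $r6:0}
[6] bne  $r1, $r3, L10  →  {$r0:0, $r1:0, $r2:1, $r3:65530, $r4:8, $r5:2, $r6:0}  ⟨branch taken⟩
[7] add  $r2, $r1, $r6  →  {$r0:0, $r1:0, $r2:0, $r3:65530, $r4:8, $r5:2, $r6:0}

8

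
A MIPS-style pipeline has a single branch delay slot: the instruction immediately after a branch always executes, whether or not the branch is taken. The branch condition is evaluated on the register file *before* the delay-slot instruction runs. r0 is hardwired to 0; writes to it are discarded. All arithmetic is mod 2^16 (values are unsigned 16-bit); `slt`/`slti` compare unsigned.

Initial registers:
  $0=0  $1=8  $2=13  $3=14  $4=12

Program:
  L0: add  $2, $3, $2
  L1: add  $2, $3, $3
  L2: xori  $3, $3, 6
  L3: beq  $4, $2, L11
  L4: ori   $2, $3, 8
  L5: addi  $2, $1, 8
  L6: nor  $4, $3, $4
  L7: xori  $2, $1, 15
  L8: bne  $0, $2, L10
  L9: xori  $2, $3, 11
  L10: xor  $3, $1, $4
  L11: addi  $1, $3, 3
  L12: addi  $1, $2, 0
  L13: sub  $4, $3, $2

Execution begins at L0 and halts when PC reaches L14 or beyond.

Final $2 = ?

3

#0 add  $2, $3, $2 ; 0/8/27/14/12
#1 add  $2, $3, $3 ; 0/8/28/14/12
#2 xori  $3, $3, 6 ; 0/8/28/8/12
#3 beq  $4, $2, L11 ; 0/8/28/8/12 ; →fallthru
#4 ori   $2, $3, 8 ; 0/8/8/8/12
#5 addi  $2, $1, 8 ; 0/8/16/8/12
#6 nor  $4, $3, $4 ; 0/8/16/8/65523
#7 xori  $2, $1, 15 ; 0/8/7/8/65523
#8 bne  $0, $2, L10 ; 0/8/7/8/65523 ; →target
#9 xori  $2, $3, 11 ; 0/8/3/8/65523
#10 xor  $3, $1, $4 ; 0/8/3/65531/65523
#11 addi  $1, $3, 3 ; 0/65534/3/65531/65523
#12 addi  $1, $2, 0 ; 0/3/3/65531/65523
#13 sub  $4, $3, $2 ; 0/3/3/65531/65528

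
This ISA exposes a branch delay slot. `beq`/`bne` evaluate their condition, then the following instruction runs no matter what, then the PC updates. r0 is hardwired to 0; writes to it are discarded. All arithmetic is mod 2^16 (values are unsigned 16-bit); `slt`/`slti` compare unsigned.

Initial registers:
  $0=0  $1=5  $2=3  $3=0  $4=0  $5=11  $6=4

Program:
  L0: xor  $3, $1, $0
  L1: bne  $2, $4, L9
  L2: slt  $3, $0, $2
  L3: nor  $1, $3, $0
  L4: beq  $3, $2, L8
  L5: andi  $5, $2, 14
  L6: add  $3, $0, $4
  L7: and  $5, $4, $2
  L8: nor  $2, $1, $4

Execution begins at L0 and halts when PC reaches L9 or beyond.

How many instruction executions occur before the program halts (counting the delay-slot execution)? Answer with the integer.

3

[0] xor  $3, $1, $0  →  {$0:0, $1:5, $2:3, $3:5, $4:0, $5:11, $6:4}
[1] bne  $2, $4, L9  →  {$0:0, $1:5, $2:3, $3:5, $4:0, $5:11, $6:4}  ⟨branch taken⟩
[2] slt  $3, $0, $2  →  {$0:0, $1:5, $2:3, $3:1, $4:0, $5:11, $6:4}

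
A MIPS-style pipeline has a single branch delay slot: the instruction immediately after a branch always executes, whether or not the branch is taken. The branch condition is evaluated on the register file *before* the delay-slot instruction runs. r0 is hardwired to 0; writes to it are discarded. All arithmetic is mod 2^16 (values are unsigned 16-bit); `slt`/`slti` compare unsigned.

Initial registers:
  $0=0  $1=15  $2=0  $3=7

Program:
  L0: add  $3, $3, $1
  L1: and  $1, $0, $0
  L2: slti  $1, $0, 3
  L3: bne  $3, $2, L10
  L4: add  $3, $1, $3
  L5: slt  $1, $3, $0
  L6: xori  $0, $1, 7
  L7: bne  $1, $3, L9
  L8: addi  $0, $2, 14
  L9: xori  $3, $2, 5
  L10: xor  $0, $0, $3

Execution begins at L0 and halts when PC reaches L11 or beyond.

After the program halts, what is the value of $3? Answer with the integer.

23

[0] add  $3, $3, $1  →  {$0:0, $1:15, $2:0, $3:22}
[1] and  $1, $0, $0  →  {$0:0, $1:0, $2:0, $3:22}
[2] slti  $1, $0, 3  →  {$0:0, $1:1, $2:0, $3:22}
[3] bne  $3, $2, L10  →  {$0:0, $1:1, $2:0, $3:22}  ⟨branch taken⟩
[4] add  $3, $1, $3  →  {$0:0, $1:1, $2:0, $3:23}
[10] xor  $0, $0, $3  →  {$0:0, $1:1, $2:0, $3:23}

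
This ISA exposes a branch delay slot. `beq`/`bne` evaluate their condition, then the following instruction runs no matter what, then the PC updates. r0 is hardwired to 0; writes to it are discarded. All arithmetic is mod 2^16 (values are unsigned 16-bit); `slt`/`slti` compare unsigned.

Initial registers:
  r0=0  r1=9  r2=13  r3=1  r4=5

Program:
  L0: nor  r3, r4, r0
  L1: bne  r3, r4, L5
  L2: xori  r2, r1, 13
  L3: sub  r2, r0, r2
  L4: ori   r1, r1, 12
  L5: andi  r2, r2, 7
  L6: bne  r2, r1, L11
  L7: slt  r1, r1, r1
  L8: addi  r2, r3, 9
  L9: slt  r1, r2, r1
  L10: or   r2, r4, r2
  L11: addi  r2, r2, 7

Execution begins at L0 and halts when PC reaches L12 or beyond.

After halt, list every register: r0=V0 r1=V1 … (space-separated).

r0=0 r1=0 r2=11 r3=65530 r4=5

PC=0  nor  r3, r4, r0        | r0=0 r1=9 r2=13 r3=65530 r4=5
PC=1  bne  r3, r4, L5        | r0=0 r1=9 r2=13 r3=65530 r4=5  [TAKEN]
PC=2  xori  r2, r1, 13       | r0=0 r1=9 r2=4 r3=65530 r4=5
PC=5  andi  r2, r2, 7        | r0=0 r1=9 r2=4 r3=65530 r4=5
PC=6  bne  r2, r1, L11       | r0=0 r1=9 r2=4 r3=65530 r4=5  [TAKEN]
PC=7  slt  r1, r1, r1        | r0=0 r1=0 r2=4 r3=65530 r4=5
PC=11 addi  r2, r2, 7        | r0=0 r1=0 r2=11 r3=65530 r4=5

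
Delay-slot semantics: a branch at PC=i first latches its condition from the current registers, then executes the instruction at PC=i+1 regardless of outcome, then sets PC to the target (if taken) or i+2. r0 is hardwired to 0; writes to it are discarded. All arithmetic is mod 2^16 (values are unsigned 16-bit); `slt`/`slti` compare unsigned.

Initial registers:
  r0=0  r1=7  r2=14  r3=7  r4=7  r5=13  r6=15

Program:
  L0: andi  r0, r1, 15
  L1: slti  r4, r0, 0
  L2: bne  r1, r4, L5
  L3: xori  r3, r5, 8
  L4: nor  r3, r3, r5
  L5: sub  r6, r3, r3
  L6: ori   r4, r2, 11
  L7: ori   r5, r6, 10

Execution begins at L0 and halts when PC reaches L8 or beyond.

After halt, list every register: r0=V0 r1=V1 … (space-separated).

[0] andi  r0, r1, 15  →  {r0:0, r1:7, r2:14, r3:7, r4:7, r5:13, r6:15}
[1] slti  r4, r0, 0  →  {r0:0, r1:7, r2:14, r3:7, r4:0, r5:13, r6:15}
[2] bne  r1, r4, L5  →  {r0:0, r1:7, r2:14, r3:7, r4:0, r5:13, r6:15}  ⟨branch taken⟩
[3] xori  r3, r5, 8  →  {r0:0, r1:7, r2:14, r3:5, r4:0, r5:13, r6:15}
[5] sub  r6, r3, r3  →  {r0:0, r1:7, r2:14, r3:5, r4:0, r5:13, r6:0}
[6] ori   r4, r2, 11  →  {r0:0, r1:7, r2:14, r3:5, r4:15, r5:13, r6:0}
[7] ori   r5, r6, 10  →  {r0:0, r1:7, r2:14, r3:5, r4:15, r5:10, r6:0}

r0=0 r1=7 r2=14 r3=5 r4=15 r5=10 r6=0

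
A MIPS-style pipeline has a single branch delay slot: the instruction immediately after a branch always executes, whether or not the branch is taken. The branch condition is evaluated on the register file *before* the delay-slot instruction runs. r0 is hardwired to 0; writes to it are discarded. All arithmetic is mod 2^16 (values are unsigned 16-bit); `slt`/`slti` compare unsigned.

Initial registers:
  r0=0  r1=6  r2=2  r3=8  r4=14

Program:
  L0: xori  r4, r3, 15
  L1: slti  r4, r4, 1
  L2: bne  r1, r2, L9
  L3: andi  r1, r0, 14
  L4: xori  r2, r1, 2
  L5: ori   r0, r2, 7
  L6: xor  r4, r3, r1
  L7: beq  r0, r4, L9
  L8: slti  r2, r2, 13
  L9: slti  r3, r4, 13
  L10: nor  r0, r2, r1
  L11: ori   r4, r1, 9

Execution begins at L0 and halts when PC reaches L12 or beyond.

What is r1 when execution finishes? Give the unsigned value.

#0 xori  r4, r3, 15 ; 0/6/2/8/7
#1 slti  r4, r4, 1 ; 0/6/2/8/0
#2 bne  r1, r2, L9 ; 0/6/2/8/0 ; →target
#3 andi  r1, r0, 14 ; 0/0/2/8/0
#9 slti  r3, r4, 13 ; 0/0/2/1/0
#10 nor  r0, r2, r1 ; 0/0/2/1/0
#11 ori   r4, r1, 9 ; 0/0/2/1/9

0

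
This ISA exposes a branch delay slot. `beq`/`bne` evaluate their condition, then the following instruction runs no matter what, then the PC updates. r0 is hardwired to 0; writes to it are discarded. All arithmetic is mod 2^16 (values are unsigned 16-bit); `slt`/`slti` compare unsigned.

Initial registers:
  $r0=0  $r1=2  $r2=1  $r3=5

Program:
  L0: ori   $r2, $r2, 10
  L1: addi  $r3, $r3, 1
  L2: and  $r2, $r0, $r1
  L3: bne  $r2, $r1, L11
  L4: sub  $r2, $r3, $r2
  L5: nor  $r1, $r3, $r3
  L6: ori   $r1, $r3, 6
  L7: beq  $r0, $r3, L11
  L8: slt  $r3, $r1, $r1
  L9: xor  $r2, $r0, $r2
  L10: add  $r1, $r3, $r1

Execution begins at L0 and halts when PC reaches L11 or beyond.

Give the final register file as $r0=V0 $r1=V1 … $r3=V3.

$r0=0 $r1=2 $r2=6 $r3=6

[0] ori   $r2, $r2, 10  →  {$r0:0, $r1:2, $r2:11, $r3:5}
[1] addi  $r3, $r3, 1  →  {$r0:0, $r1:2, $r2:11, $r3:6}
[2] and  $r2, $r0, $r1  →  {$r0:0, $r1:2, $r2:0, $r3:6}
[3] bne  $r2, $r1, L11  →  {$r0:0, $r1:2, $r2:0, $r3:6}  ⟨branch taken⟩
[4] sub  $r2, $r3, $r2  →  {$r0:0, $r1:2, $r2:6, $r3:6}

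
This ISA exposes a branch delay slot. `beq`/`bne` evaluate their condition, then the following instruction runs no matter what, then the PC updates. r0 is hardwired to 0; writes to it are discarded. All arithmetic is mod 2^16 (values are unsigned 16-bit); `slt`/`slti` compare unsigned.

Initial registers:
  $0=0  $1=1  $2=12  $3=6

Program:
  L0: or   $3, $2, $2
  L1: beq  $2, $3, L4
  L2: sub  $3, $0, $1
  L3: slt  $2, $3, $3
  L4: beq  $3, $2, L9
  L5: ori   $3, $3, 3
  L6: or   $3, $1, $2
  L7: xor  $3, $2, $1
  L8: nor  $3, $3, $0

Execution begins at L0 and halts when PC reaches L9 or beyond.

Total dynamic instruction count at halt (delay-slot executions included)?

  step pc=0: or   $3, $2, $2  regs=(0,1,12,12)
  step pc=1: beq  $2, $3, L4  cond=T  regs=(0,1,12,12)
  step pc=2: sub  $3, $0, $1  regs=(0,1,12,65535)
  step pc=4: beq  $3, $2, L9  cond=F  regs=(0,1,12,65535)
  step pc=5: ori   $3, $3, 3  regs=(0,1,12,65535)
  step pc=6: or   $3, $1, $2  regs=(0,1,12,13)
  step pc=7: xor  $3, $2, $1  regs=(0,1,12,13)
  step pc=8: nor  $3, $3, $0  regs=(0,1,12,65522)

8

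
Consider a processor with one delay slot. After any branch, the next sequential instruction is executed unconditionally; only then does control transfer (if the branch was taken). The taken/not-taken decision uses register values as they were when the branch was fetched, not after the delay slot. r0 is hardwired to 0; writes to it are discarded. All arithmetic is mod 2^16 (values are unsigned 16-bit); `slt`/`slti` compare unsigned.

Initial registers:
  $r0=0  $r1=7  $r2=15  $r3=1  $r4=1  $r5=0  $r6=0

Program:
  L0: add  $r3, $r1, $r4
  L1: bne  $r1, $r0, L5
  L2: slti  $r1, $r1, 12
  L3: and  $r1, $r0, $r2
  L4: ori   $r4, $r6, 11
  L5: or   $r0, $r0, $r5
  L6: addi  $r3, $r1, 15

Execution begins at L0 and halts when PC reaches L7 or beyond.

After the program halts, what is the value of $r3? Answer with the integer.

16

[0] add  $r3, $r1, $r4  →  {$r0:0, $r1:7, $r2:15, $r3:8, $r4:1, $r5:0, $r6:0}
[1] bne  $r1, $r0, L5  →  {$r0:0, $r1:7, $r2:15, $r3:8, $r4:1, $r5:0, $r6:0}  ⟨branch taken⟩
[2] slti  $r1, $r1, 12  →  {$r0:0, $r1:1, $r2:15, $r3:8, $r4:1, $r5:0, $r6:0}
[5] or   $r0, $r0, $r5  →  {$r0:0, $r1:1, $r2:15, $r3:8, $r4:1, $r5:0, $r6:0}
[6] addi  $r3, $r1, 15  →  {$r0:0, $r1:1, $r2:15, $r3:16, $r4:1, $r5:0, $r6:0}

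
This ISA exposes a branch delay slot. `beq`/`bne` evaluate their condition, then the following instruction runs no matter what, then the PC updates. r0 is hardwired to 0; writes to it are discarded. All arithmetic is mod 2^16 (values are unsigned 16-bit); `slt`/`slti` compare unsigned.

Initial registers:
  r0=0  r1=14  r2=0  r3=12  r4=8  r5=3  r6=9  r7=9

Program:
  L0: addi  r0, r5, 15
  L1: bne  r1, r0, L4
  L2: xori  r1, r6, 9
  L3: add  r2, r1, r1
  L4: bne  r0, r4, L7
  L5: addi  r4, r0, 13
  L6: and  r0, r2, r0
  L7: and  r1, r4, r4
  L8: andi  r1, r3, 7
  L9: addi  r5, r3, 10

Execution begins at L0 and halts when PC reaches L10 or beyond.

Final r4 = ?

13

PC=0  addi  r0, r5, 15       | r0=0 r1=14 r2=0 r3=12 r4=8 r5=3 r6=9 r7=9
PC=1  bne  r1, r0, L4        | r0=0 r1=14 r2=0 r3=12 r4=8 r5=3 r6=9 r7=9  [TAKEN]
PC=2  xori  r1, r6, 9        | r0=0 r1=0 r2=0 r3=12 r4=8 r5=3 r6=9 r7=9
PC=4  bne  r0, r4, L7        | r0=0 r1=0 r2=0 r3=12 r4=8 r5=3 r6=9 r7=9  [TAKEN]
PC=5  addi  r4, r0, 13       | r0=0 r1=0 r2=0 r3=12 r4=13 r5=3 r6=9 r7=9
PC=7  and  r1, r4, r4        | r0=0 r1=13 r2=0 r3=12 r4=13 r5=3 r6=9 r7=9
PC=8  andi  r1, r3, 7        | r0=0 r1=4 r2=0 r3=12 r4=13 r5=3 r6=9 r7=9
PC=9  addi  r5, r3, 10       | r0=0 r1=4 r2=0 r3=12 r4=13 r5=22 r6=9 r7=9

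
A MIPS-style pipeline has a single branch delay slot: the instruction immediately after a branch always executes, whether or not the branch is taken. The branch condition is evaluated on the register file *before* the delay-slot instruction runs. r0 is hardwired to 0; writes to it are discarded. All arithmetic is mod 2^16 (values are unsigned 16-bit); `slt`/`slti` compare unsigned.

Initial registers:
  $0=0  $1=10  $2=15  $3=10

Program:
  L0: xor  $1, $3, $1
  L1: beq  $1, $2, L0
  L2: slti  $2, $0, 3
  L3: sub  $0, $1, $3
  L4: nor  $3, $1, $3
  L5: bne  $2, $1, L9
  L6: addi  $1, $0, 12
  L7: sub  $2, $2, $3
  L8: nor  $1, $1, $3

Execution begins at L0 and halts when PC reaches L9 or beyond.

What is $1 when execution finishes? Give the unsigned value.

12

PC=0  xor  $1, $3, $1        | $0=0 $1=0 $2=15 $3=10
PC=1  beq  $1, $2, L0        | $0=0 $1=0 $2=15 $3=10  [not taken]
PC=2  slti  $2, $0, 3        | $0=0 $1=0 $2=1 $3=10
PC=3  sub  $0, $1, $3        | $0=0 $1=0 $2=1 $3=10
PC=4  nor  $3, $1, $3        | $0=0 $1=0 $2=1 $3=65525
PC=5  bne  $2, $1, L9        | $0=0 $1=0 $2=1 $3=65525  [TAKEN]
PC=6  addi  $1, $0, 12       | $0=0 $1=12 $2=1 $3=65525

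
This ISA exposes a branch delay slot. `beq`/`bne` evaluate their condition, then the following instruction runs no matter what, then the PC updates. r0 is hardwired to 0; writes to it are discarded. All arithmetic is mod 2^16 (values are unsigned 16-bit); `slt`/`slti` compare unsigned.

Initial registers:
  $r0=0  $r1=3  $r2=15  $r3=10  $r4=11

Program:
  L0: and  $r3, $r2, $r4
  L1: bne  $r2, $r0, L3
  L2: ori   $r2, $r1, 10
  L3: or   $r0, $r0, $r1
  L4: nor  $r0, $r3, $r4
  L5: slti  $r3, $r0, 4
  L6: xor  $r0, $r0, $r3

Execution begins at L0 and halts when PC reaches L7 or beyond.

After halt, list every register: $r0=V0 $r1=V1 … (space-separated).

$r0=0 $r1=3 $r2=11 $r3=1 $r4=11

[0] and  $r3, $r2, $r4  →  {$r0:0, $r1:3, $r2:15, $r3:11, $r4:11}
[1] bne  $r2, $r0, L3  →  {$r0:0, $r1:3, $r2:15, $r3:11, $r4:11}  ⟨branch taken⟩
[2] ori   $r2, $r1, 10  →  {$r0:0, $r1:3, $r2:11, $r3:11, $r4:11}
[3] or   $r0, $r0, $r1  →  {$r0:0, $r1:3, $r2:11, $r3:11, $r4:11}
[4] nor  $r0, $r3, $r4  →  {$r0:0, $r1:3, $r2:11, $r3:11, $r4:11}
[5] slti  $r3, $r0, 4  →  {$r0:0, $r1:3, $r2:11, $r3:1, $r4:11}
[6] xor  $r0, $r0, $r3  →  {$r0:0, $r1:3, $r2:11, $r3:1, $r4:11}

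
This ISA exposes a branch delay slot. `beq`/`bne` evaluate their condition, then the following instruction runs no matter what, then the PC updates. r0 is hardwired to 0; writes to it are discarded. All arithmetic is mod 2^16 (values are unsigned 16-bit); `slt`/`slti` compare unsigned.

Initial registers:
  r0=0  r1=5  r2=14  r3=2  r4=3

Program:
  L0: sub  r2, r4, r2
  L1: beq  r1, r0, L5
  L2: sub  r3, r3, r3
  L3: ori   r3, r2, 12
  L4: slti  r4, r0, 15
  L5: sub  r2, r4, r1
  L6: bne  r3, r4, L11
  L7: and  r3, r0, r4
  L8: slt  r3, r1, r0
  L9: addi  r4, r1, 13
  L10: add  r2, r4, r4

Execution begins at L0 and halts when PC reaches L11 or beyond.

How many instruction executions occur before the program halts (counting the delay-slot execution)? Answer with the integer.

  step pc=0: sub  r2, r4, r2  regs=(0,5,65525,2,3)
  step pc=1: beq  r1, r0, L5  cond=F  regs=(0,5,65525,2,3)
  step pc=2: sub  r3, r3, r3  regs=(0,5,65525,0,3)
  step pc=3: ori   r3, r2, 12  regs=(0,5,65525,65533,3)
  step pc=4: slti  r4, r0, 15  regs=(0,5,65525,65533,1)
  step pc=5: sub  r2, r4, r1  regs=(0,5,65532,65533,1)
  step pc=6: bne  r3, r4, L11  cond=T  regs=(0,5,65532,65533,1)
  step pc=7: and  r3, r0, r4  regs=(0,5,65532,0,1)

8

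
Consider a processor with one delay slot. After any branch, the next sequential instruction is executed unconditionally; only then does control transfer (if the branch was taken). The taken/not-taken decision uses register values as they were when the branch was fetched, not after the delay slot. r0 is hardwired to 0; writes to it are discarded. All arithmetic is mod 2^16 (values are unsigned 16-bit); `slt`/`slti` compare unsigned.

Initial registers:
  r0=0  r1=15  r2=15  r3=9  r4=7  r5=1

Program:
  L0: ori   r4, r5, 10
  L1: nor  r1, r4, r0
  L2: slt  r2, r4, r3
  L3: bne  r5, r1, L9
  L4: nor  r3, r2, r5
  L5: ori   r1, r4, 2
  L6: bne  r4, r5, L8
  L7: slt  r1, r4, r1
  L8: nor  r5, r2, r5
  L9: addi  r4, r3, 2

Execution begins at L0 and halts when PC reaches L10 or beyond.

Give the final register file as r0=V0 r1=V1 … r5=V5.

  step pc=0: ori   r4, r5, 10  regs=(0,15,15,9,11,1)
  step pc=1: nor  r1, r4, r0  regs=(0,65524,15,9,11,1)
  step pc=2: slt  r2, r4, r3  regs=(0,65524,0,9,11,1)
  step pc=3: bne  r5, r1, L9  cond=T  regs=(0,65524,0,9,11,1)
  step pc=4: nor  r3, r2, r5  regs=(0,65524,0,65534,11,1)
  step pc=9: addi  r4, r3, 2  regs=(0,65524,0,65534,0,1)

r0=0 r1=65524 r2=0 r3=65534 r4=0 r5=1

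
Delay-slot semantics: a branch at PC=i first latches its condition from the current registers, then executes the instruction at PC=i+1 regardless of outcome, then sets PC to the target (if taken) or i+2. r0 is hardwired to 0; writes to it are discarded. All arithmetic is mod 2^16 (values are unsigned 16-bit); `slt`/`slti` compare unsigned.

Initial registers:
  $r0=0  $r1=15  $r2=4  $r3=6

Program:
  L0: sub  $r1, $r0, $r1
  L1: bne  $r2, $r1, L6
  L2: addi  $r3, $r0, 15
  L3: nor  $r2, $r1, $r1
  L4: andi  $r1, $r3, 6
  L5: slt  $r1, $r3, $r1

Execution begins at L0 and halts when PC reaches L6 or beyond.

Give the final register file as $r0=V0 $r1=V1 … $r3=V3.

$r0=0 $r1=65521 $r2=4 $r3=15

[0] sub  $r1, $r0, $r1  →  {$r0:0, $r1:65521, $r2:4, $r3:6}
[1] bne  $r2, $r1, L6  →  {$r0:0, $r1:65521, $r2:4, $r3:6}  ⟨branch taken⟩
[2] addi  $r3, $r0, 15  →  {$r0:0, $r1:65521, $r2:4, $r3:15}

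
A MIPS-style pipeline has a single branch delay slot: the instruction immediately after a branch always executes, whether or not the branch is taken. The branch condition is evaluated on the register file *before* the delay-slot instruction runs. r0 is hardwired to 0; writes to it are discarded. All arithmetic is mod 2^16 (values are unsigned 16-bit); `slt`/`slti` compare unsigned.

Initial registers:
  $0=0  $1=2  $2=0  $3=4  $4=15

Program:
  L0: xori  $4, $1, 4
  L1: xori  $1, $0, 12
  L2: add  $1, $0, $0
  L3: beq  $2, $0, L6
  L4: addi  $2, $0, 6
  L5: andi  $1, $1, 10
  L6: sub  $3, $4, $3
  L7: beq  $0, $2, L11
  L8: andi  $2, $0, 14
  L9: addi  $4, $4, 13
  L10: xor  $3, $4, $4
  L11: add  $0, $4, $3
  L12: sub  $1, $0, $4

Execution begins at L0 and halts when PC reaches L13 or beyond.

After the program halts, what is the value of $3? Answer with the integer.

0

  step pc=0: xori  $4, $1, 4  regs=(0,2,0,4,6)
  step pc=1: xori  $1, $0, 12  regs=(0,12,0,4,6)
  step pc=2: add  $1, $0, $0  regs=(0,0,0,4,6)
  step pc=3: beq  $2, $0, L6  cond=T  regs=(0,0,0,4,6)
  step pc=4: addi  $2, $0, 6  regs=(0,0,6,4,6)
  step pc=6: sub  $3, $4, $3  regs=(0,0,6,2,6)
  step pc=7: beq  $0, $2, L11  cond=F  regs=(0,0,6,2,6)
  step pc=8: andi  $2, $0, 14  regs=(0,0,0,2,6)
  step pc=9: addi  $4, $4, 13  regs=(0,0,0,2,19)
  step pc=10: xor  $3, $4, $4  regs=(0,0,0,0,19)
  step pc=11: add  $0, $4, $3  regs=(0,0,0,0,19)
  step pc=12: sub  $1, $0, $4  regs=(0,65517,0,0,19)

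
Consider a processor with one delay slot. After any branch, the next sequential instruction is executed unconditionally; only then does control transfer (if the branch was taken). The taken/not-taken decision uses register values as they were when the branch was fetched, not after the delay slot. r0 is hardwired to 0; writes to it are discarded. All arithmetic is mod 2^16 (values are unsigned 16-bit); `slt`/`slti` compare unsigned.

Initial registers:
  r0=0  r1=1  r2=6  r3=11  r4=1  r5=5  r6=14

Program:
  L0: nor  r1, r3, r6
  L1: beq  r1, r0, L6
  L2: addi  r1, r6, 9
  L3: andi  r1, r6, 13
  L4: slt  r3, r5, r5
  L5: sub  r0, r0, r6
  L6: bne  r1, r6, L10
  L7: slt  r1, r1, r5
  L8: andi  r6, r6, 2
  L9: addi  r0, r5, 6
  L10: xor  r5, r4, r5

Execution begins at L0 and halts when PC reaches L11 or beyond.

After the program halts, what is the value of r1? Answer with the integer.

[0] nor  r1, r3, r6  →  {r0:0, r1:65520, r2:6, r3:11, r4:1, r5:5, r6:14}
[1] beq  r1, r0, L6  →  {r0:0, r1:65520, r2:6, r3:11, r4:1, r5:5, r6:14}  ⟨branch fallthrough⟩
[2] addi  r1, r6, 9  →  {r0:0, r1:23, r2:6, r3:11, r4:1, r5:5, r6:14}
[3] andi  r1, r6, 13  →  {r0:0, r1:12, r2:6, r3:11, r4:1, r5:5, r6:14}
[4] slt  r3, r5, r5  →  {r0:0, r1:12, r2:6, r3:0, r4:1, r5:5, r6:14}
[5] sub  r0, r0, r6  →  {r0:0, r1:12, r2:6, r3:0, r4:1, r5:5, r6:14}
[6] bne  r1, r6, L10  →  {r0:0, r1:12, r2:6, r3:0, r4:1, r5:5, r6:14}  ⟨branch taken⟩
[7] slt  r1, r1, r5  →  {r0:0, r1:0, r2:6, r3:0, r4:1, r5:5, r6:14}
[10] xor  r5, r4, r5  →  {r0:0, r1:0, r2:6, r3:0, r4:1, r5:4, r6:14}

0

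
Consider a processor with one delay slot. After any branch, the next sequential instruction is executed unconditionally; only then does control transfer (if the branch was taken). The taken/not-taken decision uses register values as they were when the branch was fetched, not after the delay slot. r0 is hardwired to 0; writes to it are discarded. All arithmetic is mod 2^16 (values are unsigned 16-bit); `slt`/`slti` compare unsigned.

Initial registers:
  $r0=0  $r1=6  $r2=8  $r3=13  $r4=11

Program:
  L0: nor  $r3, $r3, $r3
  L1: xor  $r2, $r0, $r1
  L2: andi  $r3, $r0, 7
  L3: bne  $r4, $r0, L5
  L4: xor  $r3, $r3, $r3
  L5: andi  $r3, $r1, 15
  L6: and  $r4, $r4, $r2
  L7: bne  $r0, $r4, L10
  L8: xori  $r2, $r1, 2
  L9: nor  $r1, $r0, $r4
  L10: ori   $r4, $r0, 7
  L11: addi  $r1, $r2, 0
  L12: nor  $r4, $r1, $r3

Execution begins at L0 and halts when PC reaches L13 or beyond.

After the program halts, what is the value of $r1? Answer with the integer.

4

[0] nor  $r3, $r3, $r3  →  {$r0:0, $r1:6, $r2:8, $r3:65522, $r4:11}
[1] xor  $r2, $r0, $r1  →  {$r0:0, $r1:6, $r2:6, $r3:65522, $r4:11}
[2] andi  $r3, $r0, 7  →  {$r0:0, $r1:6, $r2:6, $r3:0, $r4:11}
[3] bne  $r4, $r0, L5  →  {$r0:0, $r1:6, $r2:6, $r3:0, $r4:11}  ⟨branch taken⟩
[4] xor  $r3, $r3, $r3  →  {$r0:0, $r1:6, $r2:6, $r3:0, $r4:11}
[5] andi  $r3, $r1, 15  →  {$r0:0, $r1:6, $r2:6, $r3:6, $r4:11}
[6] and  $r4, $r4, $r2  →  {$r0:0, $r1:6, $r2:6, $r3:6, $r4:2}
[7] bne  $r0, $r4, L10  →  {$r0:0, $r1:6, $r2:6, $r3:6, $r4:2}  ⟨branch taken⟩
[8] xori  $r2, $r1, 2  →  {$r0:0, $r1:6, $r2:4, $r3:6, $r4:2}
[10] ori   $r4, $r0, 7  →  {$r0:0, $r1:6, $r2:4, $r3:6, $r4:7}
[11] addi  $r1, $r2, 0  →  {$r0:0, $r1:4, $r2:4, $r3:6, $r4:7}
[12] nor  $r4, $r1, $r3  →  {$r0:0, $r1:4, $r2:4, $r3:6, $r4:65529}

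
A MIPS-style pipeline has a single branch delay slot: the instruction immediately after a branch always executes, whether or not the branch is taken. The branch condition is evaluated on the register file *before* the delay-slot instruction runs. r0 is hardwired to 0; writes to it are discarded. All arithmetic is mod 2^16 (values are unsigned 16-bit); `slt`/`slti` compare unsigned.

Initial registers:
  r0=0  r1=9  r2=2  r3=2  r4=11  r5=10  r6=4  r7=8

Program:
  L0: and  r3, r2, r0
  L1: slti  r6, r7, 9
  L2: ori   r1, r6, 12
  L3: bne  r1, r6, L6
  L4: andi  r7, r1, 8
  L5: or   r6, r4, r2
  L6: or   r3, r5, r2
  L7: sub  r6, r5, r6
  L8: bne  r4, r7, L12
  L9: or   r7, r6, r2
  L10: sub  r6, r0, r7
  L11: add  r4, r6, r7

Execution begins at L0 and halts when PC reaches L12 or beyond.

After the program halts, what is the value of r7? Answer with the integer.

11

[0] and  r3, r2, r0  →  {r0:0, r1:9, r2:2, r3:0, r4:11, r5:10, r6:4, r7:8}
[1] slti  r6, r7, 9  →  {r0:0, r1:9, r2:2, r3:0, r4:11, r5:10, r6:1, r7:8}
[2] ori   r1, r6, 12  →  {r0:0, r1:13, r2:2, r3:0, r4:11, r5:10, r6:1, r7:8}
[3] bne  r1, r6, L6  →  {r0:0, r1:13, r2:2, r3:0, r4:11, r5:10, r6:1, r7:8}  ⟨branch taken⟩
[4] andi  r7, r1, 8  →  {r0:0, r1:13, r2:2, r3:0, r4:11, r5:10, r6:1, r7:8}
[6] or   r3, r5, r2  →  {r0:0, r1:13, r2:2, r3:10, r4:11, r5:10, r6:1, r7:8}
[7] sub  r6, r5, r6  →  {r0:0, r1:13, r2:2, r3:10, r4:11, r5:10, r6:9, r7:8}
[8] bne  r4, r7, L12  →  {r0:0, r1:13, r2:2, r3:10, r4:11, r5:10, r6:9, r7:8}  ⟨branch taken⟩
[9] or   r7, r6, r2  →  {r0:0, r1:13, r2:2, r3:10, r4:11, r5:10, r6:9, r7:11}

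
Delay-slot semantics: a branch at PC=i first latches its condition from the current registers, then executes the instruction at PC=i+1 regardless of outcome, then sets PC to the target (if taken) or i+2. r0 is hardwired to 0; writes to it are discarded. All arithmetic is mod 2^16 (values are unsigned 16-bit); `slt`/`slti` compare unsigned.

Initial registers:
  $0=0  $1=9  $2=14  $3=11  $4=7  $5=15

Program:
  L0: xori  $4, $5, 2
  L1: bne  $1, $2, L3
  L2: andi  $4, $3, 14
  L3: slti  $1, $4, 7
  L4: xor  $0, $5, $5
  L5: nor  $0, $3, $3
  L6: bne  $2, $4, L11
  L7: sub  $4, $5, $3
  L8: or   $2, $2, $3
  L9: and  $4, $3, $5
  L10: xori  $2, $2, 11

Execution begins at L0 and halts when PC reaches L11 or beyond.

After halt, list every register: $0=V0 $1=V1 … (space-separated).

$0=0 $1=0 $2=14 $3=11 $4=4 $5=15

PC=0  xori  $4, $5, 2        | $0=0 $1=9 $2=14 $3=11 $4=13 $5=15
PC=1  bne  $1, $2, L3        | $0=0 $1=9 $2=14 $3=11 $4=13 $5=15  [TAKEN]
PC=2  andi  $4, $3, 14       | $0=0 $1=9 $2=14 $3=11 $4=10 $5=15
PC=3  slti  $1, $4, 7        | $0=0 $1=0 $2=14 $3=11 $4=10 $5=15
PC=4  xor  $0, $5, $5        | $0=0 $1=0 $2=14 $3=11 $4=10 $5=15
PC=5  nor  $0, $3, $3        | $0=0 $1=0 $2=14 $3=11 $4=10 $5=15
PC=6  bne  $2, $4, L11       | $0=0 $1=0 $2=14 $3=11 $4=10 $5=15  [TAKEN]
PC=7  sub  $4, $5, $3        | $0=0 $1=0 $2=14 $3=11 $4=4 $5=15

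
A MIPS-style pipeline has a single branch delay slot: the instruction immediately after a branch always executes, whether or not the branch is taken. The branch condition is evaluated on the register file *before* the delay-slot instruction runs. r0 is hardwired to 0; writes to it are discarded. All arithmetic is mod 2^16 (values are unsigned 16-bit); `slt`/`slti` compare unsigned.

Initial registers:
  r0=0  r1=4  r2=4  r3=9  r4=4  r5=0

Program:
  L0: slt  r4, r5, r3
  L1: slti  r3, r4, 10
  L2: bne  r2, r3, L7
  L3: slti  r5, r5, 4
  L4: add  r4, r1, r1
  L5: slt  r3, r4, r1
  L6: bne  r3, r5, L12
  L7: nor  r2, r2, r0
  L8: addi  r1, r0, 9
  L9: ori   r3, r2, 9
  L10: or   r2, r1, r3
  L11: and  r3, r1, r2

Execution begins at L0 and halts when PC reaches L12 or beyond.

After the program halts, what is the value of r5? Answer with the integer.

  step pc=0: slt  r4, r5, r3  regs=(0,4,4,9,1,0)
  step pc=1: slti  r3, r4, 10  regs=(0,4,4,1,1,0)
  step pc=2: bne  r2, r3, L7  cond=T  regs=(0,4,4,1,1,0)
  step pc=3: slti  r5, r5, 4  regs=(0,4,4,1,1,1)
  step pc=7: nor  r2, r2, r0  regs=(0,4,65531,1,1,1)
  step pc=8: addi  r1, r0, 9  regs=(0,9,65531,1,1,1)
  step pc=9: ori   r3, r2, 9  regs=(0,9,65531,65531,1,1)
  step pc=10: or   r2, r1, r3  regs=(0,9,65531,65531,1,1)
  step pc=11: and  r3, r1, r2  regs=(0,9,65531,9,1,1)

1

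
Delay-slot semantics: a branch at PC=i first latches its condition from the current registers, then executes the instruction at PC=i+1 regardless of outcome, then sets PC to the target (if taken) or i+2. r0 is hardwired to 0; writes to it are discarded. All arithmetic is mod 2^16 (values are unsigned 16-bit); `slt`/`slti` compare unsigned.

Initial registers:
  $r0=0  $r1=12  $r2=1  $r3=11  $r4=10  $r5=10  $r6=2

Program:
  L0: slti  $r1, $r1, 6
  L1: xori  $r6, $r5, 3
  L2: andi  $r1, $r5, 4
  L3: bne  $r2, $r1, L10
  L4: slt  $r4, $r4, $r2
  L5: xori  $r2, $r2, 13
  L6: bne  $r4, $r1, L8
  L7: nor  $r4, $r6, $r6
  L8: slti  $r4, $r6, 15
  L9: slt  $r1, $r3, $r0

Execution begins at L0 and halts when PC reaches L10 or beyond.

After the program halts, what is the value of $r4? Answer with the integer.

#0 slti  $r1, $r1, 6 ; 0/0/1/11/10/10/2
#1 xori  $r6, $r5, 3 ; 0/0/1/11/10/10/9
#2 andi  $r1, $r5, 4 ; 0/0/1/11/10/10/9
#3 bne  $r2, $r1, L10 ; 0/0/1/11/10/10/9 ; →target
#4 slt  $r4, $r4, $r2 ; 0/0/1/11/0/10/9

0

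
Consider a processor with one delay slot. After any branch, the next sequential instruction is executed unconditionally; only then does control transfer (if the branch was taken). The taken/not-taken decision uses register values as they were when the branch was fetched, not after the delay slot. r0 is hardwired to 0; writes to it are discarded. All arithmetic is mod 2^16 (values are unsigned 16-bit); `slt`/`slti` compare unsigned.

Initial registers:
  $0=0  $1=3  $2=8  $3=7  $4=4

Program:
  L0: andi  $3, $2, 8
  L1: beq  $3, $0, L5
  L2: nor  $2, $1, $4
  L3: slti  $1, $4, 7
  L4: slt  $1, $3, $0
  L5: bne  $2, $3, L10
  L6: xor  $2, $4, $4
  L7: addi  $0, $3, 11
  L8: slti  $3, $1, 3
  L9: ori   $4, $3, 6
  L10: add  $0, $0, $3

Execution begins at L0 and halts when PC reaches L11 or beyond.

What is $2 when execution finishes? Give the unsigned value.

  step pc=0: andi  $3, $2, 8  regs=(0,3,8,8,4)
  step pc=1: beq  $3, $0, L5  cond=F  regs=(0,3,8,8,4)
  step pc=2: nor  $2, $1, $4  regs=(0,3,65528,8,4)
  step pc=3: slti  $1, $4, 7  regs=(0,1,65528,8,4)
  step pc=4: slt  $1, $3, $0  regs=(0,0,65528,8,4)
  step pc=5: bne  $2, $3, L10  cond=T  regs=(0,0,65528,8,4)
  step pc=6: xor  $2, $4, $4  regs=(0,0,0,8,4)
  step pc=10: add  $0, $0, $3  regs=(0,0,0,8,4)

0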